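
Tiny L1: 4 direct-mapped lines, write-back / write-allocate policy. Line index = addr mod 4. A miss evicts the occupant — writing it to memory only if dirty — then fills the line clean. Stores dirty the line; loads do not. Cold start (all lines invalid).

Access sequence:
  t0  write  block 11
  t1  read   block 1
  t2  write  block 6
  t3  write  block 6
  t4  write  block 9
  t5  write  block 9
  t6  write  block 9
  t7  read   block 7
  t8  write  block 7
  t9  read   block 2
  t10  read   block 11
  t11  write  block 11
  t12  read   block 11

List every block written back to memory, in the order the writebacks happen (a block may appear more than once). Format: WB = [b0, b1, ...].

0: W B11 -> L3 miss  d=D]
1: R B1 -> L1 miss  d=-]
2: W B6 -> L2 miss  d=D]
3: W B6 -> L2 hit  d=D]
4: W B9 -> L1 miss  d=D]
5: W B9 -> L1 hit  d=D]
6: W B9 -> L1 hit  d=D]
7: R B7 -> L3 miss wb->B11  d=-]
8: W B7 -> L3 hit  d=D]
9: R B2 -> L2 miss wb->B6  d=-]
10: R B11 -> L3 miss wb->B7  d=-]
11: W B11 -> L3 hit  d=D]
12: R B11 -> L3 hit  d=D]

WB = [11, 6, 7]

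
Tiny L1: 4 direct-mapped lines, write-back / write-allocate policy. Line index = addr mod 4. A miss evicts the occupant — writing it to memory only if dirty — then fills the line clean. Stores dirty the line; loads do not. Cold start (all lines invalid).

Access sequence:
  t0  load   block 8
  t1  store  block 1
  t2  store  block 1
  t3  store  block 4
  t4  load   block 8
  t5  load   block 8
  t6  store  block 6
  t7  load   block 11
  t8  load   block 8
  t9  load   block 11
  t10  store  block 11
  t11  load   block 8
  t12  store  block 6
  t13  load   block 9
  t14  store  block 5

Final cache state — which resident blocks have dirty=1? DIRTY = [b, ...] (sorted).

0: R B8 -> L0 miss  d=-]
1: W B1 -> L1 miss  d=D]
2: W B1 -> L1 hit  d=D]
3: W B4 -> L0 miss  d=D]
4: R B8 -> L0 miss wb->B4  d=-]
5: R B8 -> L0 hit  d=-]
6: W B6 -> L2 miss  d=D]
7: R B11 -> L3 miss  d=-]
8: R B8 -> L0 hit  d=-]
9: R B11 -> L3 hit  d=-]
10: W B11 -> L3 hit  d=D]
11: R B8 -> L0 hit  d=-]
12: W B6 -> L2 hit  d=D]
13: R B9 -> L1 miss wb->B1  d=-]
14: W B5 -> L1 miss  d=D]

DIRTY = [5, 6, 11]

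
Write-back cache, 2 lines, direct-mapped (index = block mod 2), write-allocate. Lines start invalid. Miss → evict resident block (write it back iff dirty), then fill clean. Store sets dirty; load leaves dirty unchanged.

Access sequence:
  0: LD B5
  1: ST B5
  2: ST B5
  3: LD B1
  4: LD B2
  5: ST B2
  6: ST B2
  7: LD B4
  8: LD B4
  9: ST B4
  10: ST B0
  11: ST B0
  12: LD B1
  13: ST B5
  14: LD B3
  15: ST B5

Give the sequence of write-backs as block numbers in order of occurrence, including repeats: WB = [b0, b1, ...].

WB = [5, 2, 4, 5]

0: R B5 -> L1 miss  d=-]
1: W B5 -> L1 hit  d=D]
2: W B5 -> L1 hit  d=D]
3: R B1 -> L1 miss wb->B5  d=-]
4: R B2 -> L0 miss  d=-]
5: W B2 -> L0 hit  d=D]
6: W B2 -> L0 hit  d=D]
7: R B4 -> L0 miss wb->B2  d=-]
8: R B4 -> L0 hit  d=-]
9: W B4 -> L0 hit  d=D]
10: W B0 -> L0 miss wb->B4  d=D]
11: W B0 -> L0 hit  d=D]
12: R B1 -> L1 hit  d=-]
13: W B5 -> L1 miss  d=D]
14: R B3 -> L1 miss wb->B5  d=-]
15: W B5 -> L1 miss  d=D]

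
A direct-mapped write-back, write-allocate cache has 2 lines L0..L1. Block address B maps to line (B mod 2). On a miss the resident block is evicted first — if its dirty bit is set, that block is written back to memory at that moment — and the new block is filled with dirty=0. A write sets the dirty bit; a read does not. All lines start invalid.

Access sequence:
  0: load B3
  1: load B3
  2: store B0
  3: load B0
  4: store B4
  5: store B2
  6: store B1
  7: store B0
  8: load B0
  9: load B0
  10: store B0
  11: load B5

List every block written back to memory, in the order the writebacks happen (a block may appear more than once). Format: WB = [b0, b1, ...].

0: R B3 -> L1 miss  d=-]
1: R B3 -> L1 hit  d=-]
2: W B0 -> L0 miss  d=D]
3: R B0 -> L0 hit  d=D]
4: W B4 -> L0 miss wb->B0  d=D]
5: W B2 -> L0 miss wb->B4  d=D]
6: W B1 -> L1 miss  d=D]
7: W B0 -> L0 miss wb->B2  d=D]
8: R B0 -> L0 hit  d=D]
9: R B0 -> L0 hit  d=D]
10: W B0 -> L0 hit  d=D]
11: R B5 -> L1 miss wb->B1  d=-]

WB = [0, 4, 2, 1]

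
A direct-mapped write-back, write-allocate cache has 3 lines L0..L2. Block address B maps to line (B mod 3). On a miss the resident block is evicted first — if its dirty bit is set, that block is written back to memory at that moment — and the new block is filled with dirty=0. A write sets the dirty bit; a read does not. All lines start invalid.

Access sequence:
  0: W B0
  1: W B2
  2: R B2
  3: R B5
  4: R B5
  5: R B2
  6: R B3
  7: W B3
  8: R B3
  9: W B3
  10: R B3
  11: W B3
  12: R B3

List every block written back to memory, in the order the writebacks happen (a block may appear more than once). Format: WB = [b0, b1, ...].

0: W B0 → L0 miss [D]
1: W B2 → L2 miss [D]
2: R B2 → L2 hit [D]
3: R B5 → L2 miss wb→B2 [-]
4: R B5 → L2 hit [-]
5: R B2 → L2 miss [-]
6: R B3 → L0 miss wb→B0 [-]
7: W B3 → L0 hit [D]
8: R B3 → L0 hit [D]
9: W B3 → L0 hit [D]
10: R B3 → L0 hit [D]
11: W B3 → L0 hit [D]
12: R B3 → L0 hit [D]

WB = [2, 0]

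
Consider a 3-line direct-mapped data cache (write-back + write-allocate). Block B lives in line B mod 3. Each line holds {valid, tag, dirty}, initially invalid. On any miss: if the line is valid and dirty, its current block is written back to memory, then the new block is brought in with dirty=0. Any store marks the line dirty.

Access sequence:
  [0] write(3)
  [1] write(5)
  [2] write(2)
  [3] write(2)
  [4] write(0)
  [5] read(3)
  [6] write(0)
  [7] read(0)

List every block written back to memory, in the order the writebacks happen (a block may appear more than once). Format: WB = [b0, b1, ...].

  0 | W B3 → L0 miss [D]
  1 | W B5 → L2 miss [D]
  2 | W B2 → L2 miss wb→B5 [D]
  3 | W B2 → L2 hit [D]
  4 | W B0 → L0 miss wb→B3 [D]
  5 | R B3 → L0 miss wb→B0 [-]
  6 | W B0 → L0 miss [D]
  7 | R B0 → L0 hit [D]

WB = [5, 3, 0]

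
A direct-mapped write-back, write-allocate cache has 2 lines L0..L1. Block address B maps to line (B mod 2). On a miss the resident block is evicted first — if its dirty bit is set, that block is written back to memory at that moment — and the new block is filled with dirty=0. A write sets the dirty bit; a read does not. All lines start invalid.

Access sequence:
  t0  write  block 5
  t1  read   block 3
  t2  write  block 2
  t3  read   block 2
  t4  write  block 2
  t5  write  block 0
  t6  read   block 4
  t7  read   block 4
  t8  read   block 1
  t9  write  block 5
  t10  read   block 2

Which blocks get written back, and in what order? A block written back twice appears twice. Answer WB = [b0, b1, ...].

WB = [5, 2, 0]

  0 | W B5 → L1 miss [D]
  1 | R B3 → L1 miss wb→B5 [-]
  2 | W B2 → L0 miss [D]
  3 | R B2 → L0 hit [D]
  4 | W B2 → L0 hit [D]
  5 | W B0 → L0 miss wb→B2 [D]
  6 | R B4 → L0 miss wb→B0 [-]
  7 | R B4 → L0 hit [-]
  8 | R B1 → L1 miss [-]
  9 | W B5 → L1 miss [D]
  10 | R B2 → L0 miss [-]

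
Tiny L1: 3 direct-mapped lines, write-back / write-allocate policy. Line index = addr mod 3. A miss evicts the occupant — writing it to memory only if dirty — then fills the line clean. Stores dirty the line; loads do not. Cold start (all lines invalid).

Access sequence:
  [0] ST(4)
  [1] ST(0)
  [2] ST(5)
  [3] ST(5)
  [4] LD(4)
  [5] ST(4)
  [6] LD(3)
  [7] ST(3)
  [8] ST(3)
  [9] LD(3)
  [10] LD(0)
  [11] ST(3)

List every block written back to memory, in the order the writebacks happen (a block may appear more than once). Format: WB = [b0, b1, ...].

0: W B4 -> L1 miss  d=D]
1: W B0 -> L0 miss  d=D]
2: W B5 -> L2 miss  d=D]
3: W B5 -> L2 hit  d=D]
4: R B4 -> L1 hit  d=D]
5: W B4 -> L1 hit  d=D]
6: R B3 -> L0 miss wb->B0  d=-]
7: W B3 -> L0 hit  d=D]
8: W B3 -> L0 hit  d=D]
9: R B3 -> L0 hit  d=D]
10: R B0 -> L0 miss wb->B3  d=-]
11: W B3 -> L0 miss  d=D]

WB = [0, 3]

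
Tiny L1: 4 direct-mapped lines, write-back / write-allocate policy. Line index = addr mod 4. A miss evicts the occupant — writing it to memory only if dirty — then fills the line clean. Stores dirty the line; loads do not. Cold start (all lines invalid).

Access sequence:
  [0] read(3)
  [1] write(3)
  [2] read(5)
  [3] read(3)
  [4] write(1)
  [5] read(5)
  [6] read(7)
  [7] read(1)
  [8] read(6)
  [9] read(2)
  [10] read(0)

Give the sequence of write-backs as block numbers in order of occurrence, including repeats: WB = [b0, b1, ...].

WB = [1, 3]

  0 | R B3 → L3 miss [-]
  1 | W B3 → L3 hit [D]
  2 | R B5 → L1 miss [-]
  3 | R B3 → L3 hit [D]
  4 | W B1 → L1 miss [D]
  5 | R B5 → L1 miss wb→B1 [-]
  6 | R B7 → L3 miss wb→B3 [-]
  7 | R B1 → L1 miss [-]
  8 | R B6 → L2 miss [-]
  9 | R B2 → L2 miss [-]
  10 | R B0 → L0 miss [-]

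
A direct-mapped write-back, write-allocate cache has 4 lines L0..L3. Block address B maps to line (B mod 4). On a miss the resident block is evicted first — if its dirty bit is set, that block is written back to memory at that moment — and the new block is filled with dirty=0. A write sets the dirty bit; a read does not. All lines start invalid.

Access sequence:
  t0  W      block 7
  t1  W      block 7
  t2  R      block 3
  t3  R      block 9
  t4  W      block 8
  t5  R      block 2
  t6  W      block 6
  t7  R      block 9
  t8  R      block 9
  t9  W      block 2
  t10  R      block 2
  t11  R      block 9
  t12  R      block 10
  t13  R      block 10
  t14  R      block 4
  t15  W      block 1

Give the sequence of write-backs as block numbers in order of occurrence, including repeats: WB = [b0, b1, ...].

WB = [7, 6, 2, 8]

0: W B7 -> L3 miss  d=D]
1: W B7 -> L3 hit  d=D]
2: R B3 -> L3 miss wb->B7  d=-]
3: R B9 -> L1 miss  d=-]
4: W B8 -> L0 miss  d=D]
5: R B2 -> L2 miss  d=-]
6: W B6 -> L2 miss  d=D]
7: R B9 -> L1 hit  d=-]
8: R B9 -> L1 hit  d=-]
9: W B2 -> L2 miss wb->B6  d=D]
10: R B2 -> L2 hit  d=D]
11: R B9 -> L1 hit  d=-]
12: R B10 -> L2 miss wb->B2  d=-]
13: R B10 -> L2 hit  d=-]
14: R B4 -> L0 miss wb->B8  d=-]
15: W B1 -> L1 miss  d=D]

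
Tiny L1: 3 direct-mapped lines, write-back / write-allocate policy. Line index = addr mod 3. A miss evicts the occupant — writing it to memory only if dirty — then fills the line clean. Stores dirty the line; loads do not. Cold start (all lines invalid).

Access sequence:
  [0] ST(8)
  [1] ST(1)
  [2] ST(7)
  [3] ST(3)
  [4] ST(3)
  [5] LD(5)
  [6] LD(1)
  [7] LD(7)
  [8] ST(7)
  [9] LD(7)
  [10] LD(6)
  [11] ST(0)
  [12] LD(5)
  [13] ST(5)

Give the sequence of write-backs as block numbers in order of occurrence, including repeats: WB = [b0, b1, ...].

WB = [1, 8, 7, 3]

0: W B8 → L2 miss [D]
1: W B1 → L1 miss [D]
2: W B7 → L1 miss wb→B1 [D]
3: W B3 → L0 miss [D]
4: W B3 → L0 hit [D]
5: R B5 → L2 miss wb→B8 [-]
6: R B1 → L1 miss wb→B7 [-]
7: R B7 → L1 miss [-]
8: W B7 → L1 hit [D]
9: R B7 → L1 hit [D]
10: R B6 → L0 miss wb→B3 [-]
11: W B0 → L0 miss [D]
12: R B5 → L2 hit [-]
13: W B5 → L2 hit [D]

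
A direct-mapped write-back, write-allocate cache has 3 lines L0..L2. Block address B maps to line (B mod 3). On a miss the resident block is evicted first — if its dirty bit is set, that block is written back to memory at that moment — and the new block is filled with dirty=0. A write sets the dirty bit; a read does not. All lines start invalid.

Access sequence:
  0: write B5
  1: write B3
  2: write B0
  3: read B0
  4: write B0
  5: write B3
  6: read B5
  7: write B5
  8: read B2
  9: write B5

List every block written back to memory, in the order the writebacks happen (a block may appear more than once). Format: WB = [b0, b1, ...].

  0 | W B5 → L2 miss [D]
  1 | W B3 → L0 miss [D]
  2 | W B0 → L0 miss wb→B3 [D]
  3 | R B0 → L0 hit [D]
  4 | W B0 → L0 hit [D]
  5 | W B3 → L0 miss wb→B0 [D]
  6 | R B5 → L2 hit [D]
  7 | W B5 → L2 hit [D]
  8 | R B2 → L2 miss wb→B5 [-]
  9 | W B5 → L2 miss [D]

WB = [3, 0, 5]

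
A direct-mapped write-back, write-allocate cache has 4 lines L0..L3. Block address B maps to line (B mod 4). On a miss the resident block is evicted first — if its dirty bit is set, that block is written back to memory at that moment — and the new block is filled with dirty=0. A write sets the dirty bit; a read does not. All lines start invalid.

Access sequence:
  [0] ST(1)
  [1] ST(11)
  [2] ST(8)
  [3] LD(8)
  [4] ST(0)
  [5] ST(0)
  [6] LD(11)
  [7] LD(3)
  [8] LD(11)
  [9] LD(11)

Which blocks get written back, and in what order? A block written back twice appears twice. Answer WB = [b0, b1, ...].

WB = [8, 11]

0: W B1 -> L1 miss  d=D]
1: W B11 -> L3 miss  d=D]
2: W B8 -> L0 miss  d=D]
3: R B8 -> L0 hit  d=D]
4: W B0 -> L0 miss wb->B8  d=D]
5: W B0 -> L0 hit  d=D]
6: R B11 -> L3 hit  d=D]
7: R B3 -> L3 miss wb->B11  d=-]
8: R B11 -> L3 miss  d=-]
9: R B11 -> L3 hit  d=-]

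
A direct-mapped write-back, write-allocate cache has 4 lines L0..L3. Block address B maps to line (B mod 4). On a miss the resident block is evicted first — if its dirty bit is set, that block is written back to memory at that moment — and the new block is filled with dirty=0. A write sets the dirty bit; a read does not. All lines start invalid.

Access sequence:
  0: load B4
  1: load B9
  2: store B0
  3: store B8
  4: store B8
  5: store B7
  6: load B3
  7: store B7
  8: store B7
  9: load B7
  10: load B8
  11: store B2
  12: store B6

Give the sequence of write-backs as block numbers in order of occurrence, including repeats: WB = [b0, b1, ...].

0: R B4 -> L0 miss  d=-]
1: R B9 -> L1 miss  d=-]
2: W B0 -> L0 miss  d=D]
3: W B8 -> L0 miss wb->B0  d=D]
4: W B8 -> L0 hit  d=D]
5: W B7 -> L3 miss  d=D]
6: R B3 -> L3 miss wb->B7  d=-]
7: W B7 -> L3 miss  d=D]
8: W B7 -> L3 hit  d=D]
9: R B7 -> L3 hit  d=D]
10: R B8 -> L0 hit  d=D]
11: W B2 -> L2 miss  d=D]
12: W B6 -> L2 miss wb->B2  d=D]

WB = [0, 7, 2]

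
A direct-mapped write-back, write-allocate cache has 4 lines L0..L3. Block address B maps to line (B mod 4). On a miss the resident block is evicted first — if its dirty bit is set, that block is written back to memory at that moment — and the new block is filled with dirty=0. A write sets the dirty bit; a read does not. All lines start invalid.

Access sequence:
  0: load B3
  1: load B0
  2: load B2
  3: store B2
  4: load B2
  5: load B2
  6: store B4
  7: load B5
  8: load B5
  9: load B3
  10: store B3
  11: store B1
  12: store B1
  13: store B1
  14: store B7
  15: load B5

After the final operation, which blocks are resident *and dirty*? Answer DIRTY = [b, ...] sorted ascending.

DIRTY = [2, 4, 7]

0: R B3 -> L3 miss  d=-]
1: R B0 -> L0 miss  d=-]
2: R B2 -> L2 miss  d=-]
3: W B2 -> L2 hit  d=D]
4: R B2 -> L2 hit  d=D]
5: R B2 -> L2 hit  d=D]
6: W B4 -> L0 miss  d=D]
7: R B5 -> L1 miss  d=-]
8: R B5 -> L1 hit  d=-]
9: R B3 -> L3 hit  d=-]
10: W B3 -> L3 hit  d=D]
11: W B1 -> L1 miss  d=D]
12: W B1 -> L1 hit  d=D]
13: W B1 -> L1 hit  d=D]
14: W B7 -> L3 miss wb->B3  d=D]
15: R B5 -> L1 miss wb->B1  d=-]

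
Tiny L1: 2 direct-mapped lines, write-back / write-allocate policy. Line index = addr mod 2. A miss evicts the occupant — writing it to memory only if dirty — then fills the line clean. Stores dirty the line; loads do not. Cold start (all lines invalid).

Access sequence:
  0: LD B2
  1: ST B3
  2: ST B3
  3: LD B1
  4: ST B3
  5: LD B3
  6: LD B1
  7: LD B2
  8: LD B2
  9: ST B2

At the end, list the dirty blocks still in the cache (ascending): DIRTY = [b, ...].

DIRTY = [2]

0: R B2 -> L0 miss  d=-]
1: W B3 -> L1 miss  d=D]
2: W B3 -> L1 hit  d=D]
3: R B1 -> L1 miss wb->B3  d=-]
4: W B3 -> L1 miss  d=D]
5: R B3 -> L1 hit  d=D]
6: R B1 -> L1 miss wb->B3  d=-]
7: R B2 -> L0 hit  d=-]
8: R B2 -> L0 hit  d=-]
9: W B2 -> L0 hit  d=D]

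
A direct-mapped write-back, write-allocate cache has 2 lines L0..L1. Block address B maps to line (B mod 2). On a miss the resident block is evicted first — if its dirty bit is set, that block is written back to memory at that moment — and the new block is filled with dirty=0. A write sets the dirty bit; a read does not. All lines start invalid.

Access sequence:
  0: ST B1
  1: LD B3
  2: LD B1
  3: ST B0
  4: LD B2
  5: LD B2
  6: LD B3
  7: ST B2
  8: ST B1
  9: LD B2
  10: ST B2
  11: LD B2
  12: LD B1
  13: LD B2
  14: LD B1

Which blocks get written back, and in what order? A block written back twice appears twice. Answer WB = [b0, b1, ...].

0: W B1 → L1 miss [D]
1: R B3 → L1 miss wb→B1 [-]
2: R B1 → L1 miss [-]
3: W B0 → L0 miss [D]
4: R B2 → L0 miss wb→B0 [-]
5: R B2 → L0 hit [-]
6: R B3 → L1 miss [-]
7: W B2 → L0 hit [D]
8: W B1 → L1 miss [D]
9: R B2 → L0 hit [D]
10: W B2 → L0 hit [D]
11: R B2 → L0 hit [D]
12: R B1 → L1 hit [D]
13: R B2 → L0 hit [D]
14: R B1 → L1 hit [D]

WB = [1, 0]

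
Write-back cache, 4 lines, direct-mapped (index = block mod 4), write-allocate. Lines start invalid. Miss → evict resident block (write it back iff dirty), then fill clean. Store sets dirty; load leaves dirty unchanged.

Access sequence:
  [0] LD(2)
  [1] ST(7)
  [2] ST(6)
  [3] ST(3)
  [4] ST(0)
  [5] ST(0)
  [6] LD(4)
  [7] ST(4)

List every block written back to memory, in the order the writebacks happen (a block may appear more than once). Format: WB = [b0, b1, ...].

  0 | R B2 → L2 miss [-]
  1 | W B7 → L3 miss [D]
  2 | W B6 → L2 miss [D]
  3 | W B3 → L3 miss wb→B7 [D]
  4 | W B0 → L0 miss [D]
  5 | W B0 → L0 hit [D]
  6 | R B4 → L0 miss wb→B0 [-]
  7 | W B4 → L0 hit [D]

WB = [7, 0]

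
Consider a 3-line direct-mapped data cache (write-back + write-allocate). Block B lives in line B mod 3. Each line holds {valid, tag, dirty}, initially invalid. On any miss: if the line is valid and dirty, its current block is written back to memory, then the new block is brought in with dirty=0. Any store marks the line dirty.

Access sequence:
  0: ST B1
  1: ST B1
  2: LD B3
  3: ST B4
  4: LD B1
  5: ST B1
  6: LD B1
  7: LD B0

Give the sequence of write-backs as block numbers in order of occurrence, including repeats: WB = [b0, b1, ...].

  0 | W B1 → L1 miss [D]
  1 | W B1 → L1 hit [D]
  2 | R B3 → L0 miss [-]
  3 | W B4 → L1 miss wb→B1 [D]
  4 | R B1 → L1 miss wb→B4 [-]
  5 | W B1 → L1 hit [D]
  6 | R B1 → L1 hit [D]
  7 | R B0 → L0 miss [-]

WB = [1, 4]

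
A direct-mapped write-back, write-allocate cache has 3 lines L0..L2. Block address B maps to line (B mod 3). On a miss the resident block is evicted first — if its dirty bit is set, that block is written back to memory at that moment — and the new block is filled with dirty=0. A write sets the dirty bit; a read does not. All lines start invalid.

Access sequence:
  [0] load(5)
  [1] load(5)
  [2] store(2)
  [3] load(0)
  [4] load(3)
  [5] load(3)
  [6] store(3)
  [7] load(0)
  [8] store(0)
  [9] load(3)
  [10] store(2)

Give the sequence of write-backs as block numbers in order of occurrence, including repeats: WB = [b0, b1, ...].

0: R B5 → L2 miss [-]
1: R B5 → L2 hit [-]
2: W B2 → L2 miss [D]
3: R B0 → L0 miss [-]
4: R B3 → L0 miss [-]
5: R B3 → L0 hit [-]
6: W B3 → L0 hit [D]
7: R B0 → L0 miss wb→B3 [-]
8: W B0 → L0 hit [D]
9: R B3 → L0 miss wb→B0 [-]
10: W B2 → L2 hit [D]

WB = [3, 0]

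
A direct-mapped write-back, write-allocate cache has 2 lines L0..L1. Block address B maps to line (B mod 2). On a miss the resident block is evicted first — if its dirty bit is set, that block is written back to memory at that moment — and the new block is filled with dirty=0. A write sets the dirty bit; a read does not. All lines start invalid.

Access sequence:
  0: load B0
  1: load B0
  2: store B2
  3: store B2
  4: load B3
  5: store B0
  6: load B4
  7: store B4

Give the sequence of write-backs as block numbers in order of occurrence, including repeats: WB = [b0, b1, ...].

0: R B0 -> L0 miss  d=-]
1: R B0 -> L0 hit  d=-]
2: W B2 -> L0 miss  d=D]
3: W B2 -> L0 hit  d=D]
4: R B3 -> L1 miss  d=-]
5: W B0 -> L0 miss wb->B2  d=D]
6: R B4 -> L0 miss wb->B0  d=-]
7: W B4 -> L0 hit  d=D]

WB = [2, 0]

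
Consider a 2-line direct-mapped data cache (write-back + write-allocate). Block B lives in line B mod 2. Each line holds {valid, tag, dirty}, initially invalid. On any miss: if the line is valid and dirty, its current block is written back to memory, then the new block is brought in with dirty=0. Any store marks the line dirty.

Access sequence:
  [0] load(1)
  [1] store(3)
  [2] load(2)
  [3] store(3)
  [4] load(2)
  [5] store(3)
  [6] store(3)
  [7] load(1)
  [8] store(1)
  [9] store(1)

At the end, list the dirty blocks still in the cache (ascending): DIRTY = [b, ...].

DIRTY = [1]

  0 | R B1 → L1 miss [-]
  1 | W B3 → L1 miss [D]
  2 | R B2 → L0 miss [-]
  3 | W B3 → L1 hit [D]
  4 | R B2 → L0 hit [-]
  5 | W B3 → L1 hit [D]
  6 | W B3 → L1 hit [D]
  7 | R B1 → L1 miss wb→B3 [-]
  8 | W B1 → L1 hit [D]
  9 | W B1 → L1 hit [D]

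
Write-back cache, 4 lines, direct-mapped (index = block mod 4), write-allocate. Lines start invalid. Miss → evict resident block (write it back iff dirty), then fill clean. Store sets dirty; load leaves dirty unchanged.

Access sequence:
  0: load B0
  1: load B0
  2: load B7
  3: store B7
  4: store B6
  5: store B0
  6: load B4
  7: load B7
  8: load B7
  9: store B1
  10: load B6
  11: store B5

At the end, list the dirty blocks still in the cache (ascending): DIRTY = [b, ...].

DIRTY = [5, 6, 7]

0: R B0 -> L0 miss  d=-]
1: R B0 -> L0 hit  d=-]
2: R B7 -> L3 miss  d=-]
3: W B7 -> L3 hit  d=D]
4: W B6 -> L2 miss  d=D]
5: W B0 -> L0 hit  d=D]
6: R B4 -> L0 miss wb->B0  d=-]
7: R B7 -> L3 hit  d=D]
8: R B7 -> L3 hit  d=D]
9: W B1 -> L1 miss  d=D]
10: R B6 -> L2 hit  d=D]
11: W B5 -> L1 miss wb->B1  d=D]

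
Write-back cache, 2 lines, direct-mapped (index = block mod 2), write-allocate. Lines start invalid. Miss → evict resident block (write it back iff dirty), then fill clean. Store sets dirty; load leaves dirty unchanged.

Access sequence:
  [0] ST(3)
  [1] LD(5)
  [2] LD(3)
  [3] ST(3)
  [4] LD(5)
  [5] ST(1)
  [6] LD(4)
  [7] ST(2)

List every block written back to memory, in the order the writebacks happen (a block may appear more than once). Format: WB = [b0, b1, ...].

  0 | W B3 → L1 miss [D]
  1 | R B5 → L1 miss wb→B3 [-]
  2 | R B3 → L1 miss [-]
  3 | W B3 → L1 hit [D]
  4 | R B5 → L1 miss wb→B3 [-]
  5 | W B1 → L1 miss [D]
  6 | R B4 → L0 miss [-]
  7 | W B2 → L0 miss [D]

WB = [3, 3]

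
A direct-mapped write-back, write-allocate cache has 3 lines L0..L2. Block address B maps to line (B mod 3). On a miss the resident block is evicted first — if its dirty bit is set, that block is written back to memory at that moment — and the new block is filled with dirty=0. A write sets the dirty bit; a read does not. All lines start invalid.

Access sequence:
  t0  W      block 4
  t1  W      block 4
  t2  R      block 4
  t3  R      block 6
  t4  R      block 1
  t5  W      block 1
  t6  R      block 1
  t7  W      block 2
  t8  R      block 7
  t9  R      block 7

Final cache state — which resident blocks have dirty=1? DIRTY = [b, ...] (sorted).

DIRTY = [2]

  0 | W B4 → L1 miss [D]
  1 | W B4 → L1 hit [D]
  2 | R B4 → L1 hit [D]
  3 | R B6 → L0 miss [-]
  4 | R B1 → L1 miss wb→B4 [-]
  5 | W B1 → L1 hit [D]
  6 | R B1 → L1 hit [D]
  7 | W B2 → L2 miss [D]
  8 | R B7 → L1 miss wb→B1 [-]
  9 | R B7 → L1 hit [-]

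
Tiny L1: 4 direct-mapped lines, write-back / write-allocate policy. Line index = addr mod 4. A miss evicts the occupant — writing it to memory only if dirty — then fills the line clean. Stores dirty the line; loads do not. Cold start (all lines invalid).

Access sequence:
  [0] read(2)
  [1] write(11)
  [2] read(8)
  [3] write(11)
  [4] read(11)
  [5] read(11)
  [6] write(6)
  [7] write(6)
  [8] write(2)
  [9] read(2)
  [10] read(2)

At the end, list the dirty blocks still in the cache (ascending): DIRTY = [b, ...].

0: R B2 -> L2 miss  d=-]
1: W B11 -> L3 miss  d=D]
2: R B8 -> L0 miss  d=-]
3: W B11 -> L3 hit  d=D]
4: R B11 -> L3 hit  d=D]
5: R B11 -> L3 hit  d=D]
6: W B6 -> L2 miss  d=D]
7: W B6 -> L2 hit  d=D]
8: W B2 -> L2 miss wb->B6  d=D]
9: R B2 -> L2 hit  d=D]
10: R B2 -> L2 hit  d=D]

DIRTY = [2, 11]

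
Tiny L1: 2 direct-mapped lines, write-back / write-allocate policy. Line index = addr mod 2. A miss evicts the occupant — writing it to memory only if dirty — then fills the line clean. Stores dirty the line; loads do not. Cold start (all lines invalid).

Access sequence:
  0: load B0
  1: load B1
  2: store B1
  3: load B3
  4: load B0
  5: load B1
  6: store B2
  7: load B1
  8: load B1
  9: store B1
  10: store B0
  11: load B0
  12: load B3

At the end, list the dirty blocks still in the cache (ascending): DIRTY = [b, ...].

DIRTY = [0]

0: R B0 → L0 miss [-]
1: R B1 → L1 miss [-]
2: W B1 → L1 hit [D]
3: R B3 → L1 miss wb→B1 [-]
4: R B0 → L0 hit [-]
5: R B1 → L1 miss [-]
6: W B2 → L0 miss [D]
7: R B1 → L1 hit [-]
8: R B1 → L1 hit [-]
9: W B1 → L1 hit [D]
10: W B0 → L0 miss wb→B2 [D]
11: R B0 → L0 hit [D]
12: R B3 → L1 miss wb→B1 [-]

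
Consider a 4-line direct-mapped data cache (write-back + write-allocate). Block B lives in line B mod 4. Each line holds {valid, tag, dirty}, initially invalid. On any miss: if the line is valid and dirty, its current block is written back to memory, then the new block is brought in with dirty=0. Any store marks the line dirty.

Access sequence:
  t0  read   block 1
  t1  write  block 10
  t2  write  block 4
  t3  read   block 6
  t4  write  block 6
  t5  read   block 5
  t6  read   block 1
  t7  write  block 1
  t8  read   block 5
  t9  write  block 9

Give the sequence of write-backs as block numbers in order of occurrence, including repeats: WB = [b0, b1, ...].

  0 | R B1 → L1 miss [-]
  1 | W B10 → L2 miss [D]
  2 | W B4 → L0 miss [D]
  3 | R B6 → L2 miss wb→B10 [-]
  4 | W B6 → L2 hit [D]
  5 | R B5 → L1 miss [-]
  6 | R B1 → L1 miss [-]
  7 | W B1 → L1 hit [D]
  8 | R B5 → L1 miss wb→B1 [-]
  9 | W B9 → L1 miss [D]

WB = [10, 1]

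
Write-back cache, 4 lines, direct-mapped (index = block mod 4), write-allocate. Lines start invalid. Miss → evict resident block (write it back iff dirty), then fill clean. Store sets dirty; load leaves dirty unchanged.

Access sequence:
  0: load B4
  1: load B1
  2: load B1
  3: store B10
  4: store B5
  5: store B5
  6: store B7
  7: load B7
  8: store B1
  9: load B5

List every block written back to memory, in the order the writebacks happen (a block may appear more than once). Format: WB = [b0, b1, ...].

WB = [5, 1]

0: R B4 → L0 miss [-]
1: R B1 → L1 miss [-]
2: R B1 → L1 hit [-]
3: W B10 → L2 miss [D]
4: W B5 → L1 miss [D]
5: W B5 → L1 hit [D]
6: W B7 → L3 miss [D]
7: R B7 → L3 hit [D]
8: W B1 → L1 miss wb→B5 [D]
9: R B5 → L1 miss wb→B1 [-]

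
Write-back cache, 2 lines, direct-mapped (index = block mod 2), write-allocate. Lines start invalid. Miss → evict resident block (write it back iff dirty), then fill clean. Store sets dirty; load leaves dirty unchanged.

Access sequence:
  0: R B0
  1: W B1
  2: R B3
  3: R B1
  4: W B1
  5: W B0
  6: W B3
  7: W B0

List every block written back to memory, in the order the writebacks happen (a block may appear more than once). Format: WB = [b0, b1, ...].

0: R B0 -> L0 miss  d=-]
1: W B1 -> L1 miss  d=D]
2: R B3 -> L1 miss wb->B1  d=-]
3: R B1 -> L1 miss  d=-]
4: W B1 -> L1 hit  d=D]
5: W B0 -> L0 hit  d=D]
6: W B3 -> L1 miss wb->B1  d=D]
7: W B0 -> L0 hit  d=D]

WB = [1, 1]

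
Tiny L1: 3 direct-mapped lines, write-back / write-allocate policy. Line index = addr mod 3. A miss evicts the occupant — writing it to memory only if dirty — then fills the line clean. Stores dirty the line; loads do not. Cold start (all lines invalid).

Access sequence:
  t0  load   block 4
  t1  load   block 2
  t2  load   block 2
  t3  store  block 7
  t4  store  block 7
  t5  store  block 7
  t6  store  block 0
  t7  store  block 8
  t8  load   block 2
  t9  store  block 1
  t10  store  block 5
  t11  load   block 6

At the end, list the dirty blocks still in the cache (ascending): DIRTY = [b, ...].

0: R B4 -> L1 miss  d=-]
1: R B2 -> L2 miss  d=-]
2: R B2 -> L2 hit  d=-]
3: W B7 -> L1 miss  d=D]
4: W B7 -> L1 hit  d=D]
5: W B7 -> L1 hit  d=D]
6: W B0 -> L0 miss  d=D]
7: W B8 -> L2 miss  d=D]
8: R B2 -> L2 miss wb->B8  d=-]
9: W B1 -> L1 miss wb->B7  d=D]
10: W B5 -> L2 miss  d=D]
11: R B6 -> L0 miss wb->B0  d=-]

DIRTY = [1, 5]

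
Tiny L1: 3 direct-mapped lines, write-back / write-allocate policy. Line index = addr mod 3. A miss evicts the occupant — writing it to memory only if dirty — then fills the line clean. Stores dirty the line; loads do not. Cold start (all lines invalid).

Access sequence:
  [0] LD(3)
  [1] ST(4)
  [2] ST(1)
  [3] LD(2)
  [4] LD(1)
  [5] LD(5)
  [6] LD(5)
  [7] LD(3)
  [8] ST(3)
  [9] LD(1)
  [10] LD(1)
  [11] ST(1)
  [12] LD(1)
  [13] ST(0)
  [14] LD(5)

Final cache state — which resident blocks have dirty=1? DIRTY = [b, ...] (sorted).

0: R B3 → L0 miss [-]
1: W B4 → L1 miss [D]
2: W B1 → L1 miss wb→B4 [D]
3: R B2 → L2 miss [-]
4: R B1 → L1 hit [D]
5: R B5 → L2 miss [-]
6: R B5 → L2 hit [-]
7: R B3 → L0 hit [-]
8: W B3 → L0 hit [D]
9: R B1 → L1 hit [D]
10: R B1 → L1 hit [D]
11: W B1 → L1 hit [D]
12: R B1 → L1 hit [D]
13: W B0 → L0 miss wb→B3 [D]
14: R B5 → L2 hit [-]

DIRTY = [0, 1]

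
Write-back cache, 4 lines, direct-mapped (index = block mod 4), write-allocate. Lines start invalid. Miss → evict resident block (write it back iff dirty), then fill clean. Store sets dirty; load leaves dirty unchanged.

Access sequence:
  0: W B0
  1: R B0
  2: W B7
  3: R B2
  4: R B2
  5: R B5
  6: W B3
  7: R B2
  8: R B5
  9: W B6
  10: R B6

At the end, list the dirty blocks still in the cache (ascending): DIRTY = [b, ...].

DIRTY = [0, 3, 6]

  0 | W B0 → L0 miss [D]
  1 | R B0 → L0 hit [D]
  2 | W B7 → L3 miss [D]
  3 | R B2 → L2 miss [-]
  4 | R B2 → L2 hit [-]
  5 | R B5 → L1 miss [-]
  6 | W B3 → L3 miss wb→B7 [D]
  7 | R B2 → L2 hit [-]
  8 | R B5 → L1 hit [-]
  9 | W B6 → L2 miss [D]
  10 | R B6 → L2 hit [D]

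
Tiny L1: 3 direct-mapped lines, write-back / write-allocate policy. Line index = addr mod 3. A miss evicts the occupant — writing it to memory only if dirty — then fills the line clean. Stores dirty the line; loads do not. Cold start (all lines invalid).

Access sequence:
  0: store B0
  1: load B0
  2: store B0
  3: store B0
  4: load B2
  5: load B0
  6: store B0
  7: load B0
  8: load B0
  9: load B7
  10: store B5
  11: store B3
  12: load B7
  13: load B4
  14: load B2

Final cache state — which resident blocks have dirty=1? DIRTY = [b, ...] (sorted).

  0 | W B0 → L0 miss [D]
  1 | R B0 → L0 hit [D]
  2 | W B0 → L0 hit [D]
  3 | W B0 → L0 hit [D]
  4 | R B2 → L2 miss [-]
  5 | R B0 → L0 hit [D]
  6 | W B0 → L0 hit [D]
  7 | R B0 → L0 hit [D]
  8 | R B0 → L0 hit [D]
  9 | R B7 → L1 miss [-]
  10 | W B5 → L2 miss [D]
  11 | W B3 → L0 miss wb→B0 [D]
  12 | R B7 → L1 hit [-]
  13 | R B4 → L1 miss [-]
  14 | R B2 → L2 miss wb→B5 [-]

DIRTY = [3]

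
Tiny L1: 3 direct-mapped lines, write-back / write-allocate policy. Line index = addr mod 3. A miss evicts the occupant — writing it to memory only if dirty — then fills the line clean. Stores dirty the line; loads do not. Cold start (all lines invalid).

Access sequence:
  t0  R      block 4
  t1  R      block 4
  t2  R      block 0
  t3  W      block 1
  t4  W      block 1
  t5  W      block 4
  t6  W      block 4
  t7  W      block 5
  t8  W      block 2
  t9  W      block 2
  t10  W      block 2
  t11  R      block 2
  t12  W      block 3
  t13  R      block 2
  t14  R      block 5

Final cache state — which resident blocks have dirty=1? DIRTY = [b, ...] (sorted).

  0 | R B4 → L1 miss [-]
  1 | R B4 → L1 hit [-]
  2 | R B0 → L0 miss [-]
  3 | W B1 → L1 miss [D]
  4 | W B1 → L1 hit [D]
  5 | W B4 → L1 miss wb→B1 [D]
  6 | W B4 → L1 hit [D]
  7 | W B5 → L2 miss [D]
  8 | W B2 → L2 miss wb→B5 [D]
  9 | W B2 → L2 hit [D]
  10 | W B2 → L2 hit [D]
  11 | R B2 → L2 hit [D]
  12 | W B3 → L0 miss [D]
  13 | R B2 → L2 hit [D]
  14 | R B5 → L2 miss wb→B2 [-]

DIRTY = [3, 4]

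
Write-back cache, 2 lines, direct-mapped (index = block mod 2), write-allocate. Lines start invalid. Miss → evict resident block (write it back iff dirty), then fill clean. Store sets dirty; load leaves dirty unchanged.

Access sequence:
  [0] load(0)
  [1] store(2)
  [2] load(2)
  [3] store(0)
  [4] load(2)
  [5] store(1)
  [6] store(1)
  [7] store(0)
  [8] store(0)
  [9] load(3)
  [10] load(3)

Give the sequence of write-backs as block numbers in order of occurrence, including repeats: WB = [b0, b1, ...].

WB = [2, 0, 1]

  0 | R B0 → L0 miss [-]
  1 | W B2 → L0 miss [D]
  2 | R B2 → L0 hit [D]
  3 | W B0 → L0 miss wb→B2 [D]
  4 | R B2 → L0 miss wb→B0 [-]
  5 | W B1 → L1 miss [D]
  6 | W B1 → L1 hit [D]
  7 | W B0 → L0 miss [D]
  8 | W B0 → L0 hit [D]
  9 | R B3 → L1 miss wb→B1 [-]
  10 | R B3 → L1 hit [-]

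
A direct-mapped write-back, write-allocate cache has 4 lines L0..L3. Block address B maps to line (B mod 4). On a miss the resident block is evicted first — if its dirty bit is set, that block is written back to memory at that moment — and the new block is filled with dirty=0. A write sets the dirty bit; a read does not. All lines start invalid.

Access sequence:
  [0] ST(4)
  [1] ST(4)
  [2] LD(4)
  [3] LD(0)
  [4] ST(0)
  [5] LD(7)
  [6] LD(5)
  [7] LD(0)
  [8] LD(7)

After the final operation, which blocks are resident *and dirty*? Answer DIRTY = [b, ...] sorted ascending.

DIRTY = [0]

0: W B4 -> L0 miss  d=D]
1: W B4 -> L0 hit  d=D]
2: R B4 -> L0 hit  d=D]
3: R B0 -> L0 miss wb->B4  d=-]
4: W B0 -> L0 hit  d=D]
5: R B7 -> L3 miss  d=-]
6: R B5 -> L1 miss  d=-]
7: R B0 -> L0 hit  d=D]
8: R B7 -> L3 hit  d=-]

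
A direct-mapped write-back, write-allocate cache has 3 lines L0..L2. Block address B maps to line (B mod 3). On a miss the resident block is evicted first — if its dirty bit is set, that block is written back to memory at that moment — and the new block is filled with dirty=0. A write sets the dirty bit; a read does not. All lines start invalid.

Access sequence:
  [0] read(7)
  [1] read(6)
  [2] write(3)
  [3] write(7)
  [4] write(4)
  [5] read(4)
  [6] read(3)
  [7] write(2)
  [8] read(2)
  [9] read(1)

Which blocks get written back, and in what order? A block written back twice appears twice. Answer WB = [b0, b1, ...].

0: R B7 -> L1 miss  d=-]
1: R B6 -> L0 miss  d=-]
2: W B3 -> L0 miss  d=D]
3: W B7 -> L1 hit  d=D]
4: W B4 -> L1 miss wb->B7  d=D]
5: R B4 -> L1 hit  d=D]
6: R B3 -> L0 hit  d=D]
7: W B2 -> L2 miss  d=D]
8: R B2 -> L2 hit  d=D]
9: R B1 -> L1 miss wb->B4  d=-]

WB = [7, 4]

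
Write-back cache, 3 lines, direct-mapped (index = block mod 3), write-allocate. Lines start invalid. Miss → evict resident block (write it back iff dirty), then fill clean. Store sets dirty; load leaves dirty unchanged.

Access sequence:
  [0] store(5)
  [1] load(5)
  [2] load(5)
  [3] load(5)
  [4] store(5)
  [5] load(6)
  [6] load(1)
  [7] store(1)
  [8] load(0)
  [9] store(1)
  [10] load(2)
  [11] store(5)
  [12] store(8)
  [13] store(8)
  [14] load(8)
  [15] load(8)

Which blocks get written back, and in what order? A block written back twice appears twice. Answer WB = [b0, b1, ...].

WB = [5, 5]

  0 | W B5 → L2 miss [D]
  1 | R B5 → L2 hit [D]
  2 | R B5 → L2 hit [D]
  3 | R B5 → L2 hit [D]
  4 | W B5 → L2 hit [D]
  5 | R B6 → L0 miss [-]
  6 | R B1 → L1 miss [-]
  7 | W B1 → L1 hit [D]
  8 | R B0 → L0 miss [-]
  9 | W B1 → L1 hit [D]
  10 | R B2 → L2 miss wb→B5 [-]
  11 | W B5 → L2 miss [D]
  12 | W B8 → L2 miss wb→B5 [D]
  13 | W B8 → L2 hit [D]
  14 | R B8 → L2 hit [D]
  15 | R B8 → L2 hit [D]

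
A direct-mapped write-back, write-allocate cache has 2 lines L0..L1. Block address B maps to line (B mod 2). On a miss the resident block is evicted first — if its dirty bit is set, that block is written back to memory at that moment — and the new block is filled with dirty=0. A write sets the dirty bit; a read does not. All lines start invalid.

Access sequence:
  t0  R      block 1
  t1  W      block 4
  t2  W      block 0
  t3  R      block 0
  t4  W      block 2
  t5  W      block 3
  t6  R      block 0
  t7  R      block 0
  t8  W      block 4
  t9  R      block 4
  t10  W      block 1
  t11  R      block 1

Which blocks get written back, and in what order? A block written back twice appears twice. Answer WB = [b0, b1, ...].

  0 | R B1 → L1 miss [-]
  1 | W B4 → L0 miss [D]
  2 | W B0 → L0 miss wb→B4 [D]
  3 | R B0 → L0 hit [D]
  4 | W B2 → L0 miss wb→B0 [D]
  5 | W B3 → L1 miss [D]
  6 | R B0 → L0 miss wb→B2 [-]
  7 | R B0 → L0 hit [-]
  8 | W B4 → L0 miss [D]
  9 | R B4 → L0 hit [D]
  10 | W B1 → L1 miss wb→B3 [D]
  11 | R B1 → L1 hit [D]

WB = [4, 0, 2, 3]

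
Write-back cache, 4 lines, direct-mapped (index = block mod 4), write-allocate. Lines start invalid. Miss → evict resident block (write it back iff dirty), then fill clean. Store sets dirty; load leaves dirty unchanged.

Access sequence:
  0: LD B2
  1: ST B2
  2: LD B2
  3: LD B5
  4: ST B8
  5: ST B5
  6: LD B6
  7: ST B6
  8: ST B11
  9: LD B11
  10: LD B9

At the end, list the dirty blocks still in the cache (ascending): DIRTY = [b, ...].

0: R B2 -> L2 miss  d=-]
1: W B2 -> L2 hit  d=D]
2: R B2 -> L2 hit  d=D]
3: R B5 -> L1 miss  d=-]
4: W B8 -> L0 miss  d=D]
5: W B5 -> L1 hit  d=D]
6: R B6 -> L2 miss wb->B2  d=-]
7: W B6 -> L2 hit  d=D]
8: W B11 -> L3 miss  d=D]
9: R B11 -> L3 hit  d=D]
10: R B9 -> L1 miss wb->B5  d=-]

DIRTY = [6, 8, 11]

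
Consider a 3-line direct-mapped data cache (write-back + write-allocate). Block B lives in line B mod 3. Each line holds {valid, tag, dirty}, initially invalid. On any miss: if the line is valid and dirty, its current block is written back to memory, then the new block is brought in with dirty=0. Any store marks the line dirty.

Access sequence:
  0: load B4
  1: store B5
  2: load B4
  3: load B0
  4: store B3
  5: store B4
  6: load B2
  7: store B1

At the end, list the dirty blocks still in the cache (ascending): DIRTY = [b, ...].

DIRTY = [1, 3]

  0 | R B4 → L1 miss [-]
  1 | W B5 → L2 miss [D]
  2 | R B4 → L1 hit [-]
  3 | R B0 → L0 miss [-]
  4 | W B3 → L0 miss [D]
  5 | W B4 → L1 hit [D]
  6 | R B2 → L2 miss wb→B5 [-]
  7 | W B1 → L1 miss wb→B4 [D]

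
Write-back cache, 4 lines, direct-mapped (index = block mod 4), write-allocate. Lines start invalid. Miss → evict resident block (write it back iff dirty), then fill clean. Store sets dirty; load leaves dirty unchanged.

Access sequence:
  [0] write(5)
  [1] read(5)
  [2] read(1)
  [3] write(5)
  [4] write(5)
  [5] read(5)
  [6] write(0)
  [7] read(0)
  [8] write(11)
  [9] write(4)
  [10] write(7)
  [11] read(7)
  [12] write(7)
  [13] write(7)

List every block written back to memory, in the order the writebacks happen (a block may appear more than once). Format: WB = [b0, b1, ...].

  0 | W B5 → L1 miss [D]
  1 | R B5 → L1 hit [D]
  2 | R B1 → L1 miss wb→B5 [-]
  3 | W B5 → L1 miss [D]
  4 | W B5 → L1 hit [D]
  5 | R B5 → L1 hit [D]
  6 | W B0 → L0 miss [D]
  7 | R B0 → L0 hit [D]
  8 | W B11 → L3 miss [D]
  9 | W B4 → L0 miss wb→B0 [D]
  10 | W B7 → L3 miss wb→B11 [D]
  11 | R B7 → L3 hit [D]
  12 | W B7 → L3 hit [D]
  13 | W B7 → L3 hit [D]

WB = [5, 0, 11]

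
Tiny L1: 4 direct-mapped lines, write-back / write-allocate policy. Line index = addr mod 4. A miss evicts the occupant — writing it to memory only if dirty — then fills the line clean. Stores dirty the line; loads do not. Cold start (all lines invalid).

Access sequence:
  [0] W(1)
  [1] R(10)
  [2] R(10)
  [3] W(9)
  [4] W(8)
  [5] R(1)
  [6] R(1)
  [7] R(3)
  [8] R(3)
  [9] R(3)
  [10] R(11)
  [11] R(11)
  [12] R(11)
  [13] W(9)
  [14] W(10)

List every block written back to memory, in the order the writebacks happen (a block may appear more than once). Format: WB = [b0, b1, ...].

WB = [1, 9]

  0 | W B1 → L1 miss [D]
  1 | R B10 → L2 miss [-]
  2 | R B10 → L2 hit [-]
  3 | W B9 → L1 miss wb→B1 [D]
  4 | W B8 → L0 miss [D]
  5 | R B1 → L1 miss wb→B9 [-]
  6 | R B1 → L1 hit [-]
  7 | R B3 → L3 miss [-]
  8 | R B3 → L3 hit [-]
  9 | R B3 → L3 hit [-]
  10 | R B11 → L3 miss [-]
  11 | R B11 → L3 hit [-]
  12 | R B11 → L3 hit [-]
  13 | W B9 → L1 miss [D]
  14 | W B10 → L2 hit [D]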